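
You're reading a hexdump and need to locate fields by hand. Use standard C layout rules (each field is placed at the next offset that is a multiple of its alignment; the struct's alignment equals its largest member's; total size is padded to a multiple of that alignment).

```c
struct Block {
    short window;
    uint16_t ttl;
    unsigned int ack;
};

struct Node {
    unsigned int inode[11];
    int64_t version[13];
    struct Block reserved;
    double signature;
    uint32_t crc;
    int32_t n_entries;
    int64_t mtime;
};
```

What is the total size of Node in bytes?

Block: 0..2  window  (2B, 2-aligned); 2..4  ttl  (2B, 2-aligned); 4..8  ack  (4B, 4-aligned); sizeof = 8, alignof = 4
0..44  inode  (44B, 4-aligned)
44..48  -- padding (4B)
48..152  version  (104B, 8-aligned)
152..160  reserved  (8B, 4-aligned)
160..168  signature  (8B, 8-aligned)
168..172  crc  (4B, 4-aligned)
172..176  n_entries  (4B, 4-aligned)
176..184  mtime  (8B, 8-aligned)
sizeof = 184, alignof = 8

184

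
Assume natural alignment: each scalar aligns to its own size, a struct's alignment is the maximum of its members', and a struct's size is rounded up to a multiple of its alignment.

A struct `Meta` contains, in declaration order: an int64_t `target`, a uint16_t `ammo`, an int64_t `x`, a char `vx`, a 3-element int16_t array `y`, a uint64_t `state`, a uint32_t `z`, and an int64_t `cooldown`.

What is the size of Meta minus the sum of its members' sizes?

0..8  target  (8B, 8-aligned)
8..10  ammo  (2B, 2-aligned)
10..16  -- padding (6B)
16..24  x  (8B, 8-aligned)
24..25  vx  (1B, 1-aligned)
25..26  -- padding (1B)
26..32  y  (6B, 2-aligned)
32..40  state  (8B, 8-aligned)
40..44  z  (4B, 4-aligned)
44..48  -- padding (4B)
48..56  cooldown  (8B, 8-aligned)
sizeof = 56, alignof = 8
data bytes 45, size 56 → padding 11

11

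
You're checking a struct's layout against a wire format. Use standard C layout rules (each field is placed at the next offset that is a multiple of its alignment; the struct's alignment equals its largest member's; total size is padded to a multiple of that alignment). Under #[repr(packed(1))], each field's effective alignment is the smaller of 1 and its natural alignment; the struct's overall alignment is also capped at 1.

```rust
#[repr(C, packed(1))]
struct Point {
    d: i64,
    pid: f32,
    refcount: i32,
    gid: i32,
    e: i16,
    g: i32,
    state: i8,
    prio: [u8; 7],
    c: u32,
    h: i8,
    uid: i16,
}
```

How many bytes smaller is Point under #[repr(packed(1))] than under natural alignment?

natural layout:
  0..8  d  (8B, 8-aligned)
  8..12  pid  (4B, 4-aligned)
  12..16  refcount  (4B, 4-aligned)
  16..20  gid  (4B, 4-aligned)
  20..22  e  (2B, 2-aligned)
  22..24  -- padding (2B)
  24..28  g  (4B, 4-aligned)
  28..29  state  (1B, 1-aligned)
  29..36  prio  (7B, 1-aligned)
  36..40  c  (4B, 4-aligned)
  40..41  h  (1B, 1-aligned)
  41..42  -- padding (1B)
  42..44  uid  (2B, 2-aligned)
  44..48  -- tail padding (4B)
  sizeof = 48, alignof = 8
packed(1) layout:
  0..8  d  (8B, 1-aligned)
  8..12  pid  (4B, 1-aligned)
  12..16  refcount  (4B, 1-aligned)
  16..20  gid  (4B, 1-aligned)
  20..22  e  (2B, 1-aligned)
  22..26  g  (4B, 1-aligned)
  26..27  state  (1B, 1-aligned)
  27..34  prio  (7B, 1-aligned)
  34..38  c  (4B, 1-aligned)
  38..39  h  (1B, 1-aligned)
  39..41  uid  (2B, 1-aligned)
  sizeof = 41, alignof = 1
48 − 41 = 7

7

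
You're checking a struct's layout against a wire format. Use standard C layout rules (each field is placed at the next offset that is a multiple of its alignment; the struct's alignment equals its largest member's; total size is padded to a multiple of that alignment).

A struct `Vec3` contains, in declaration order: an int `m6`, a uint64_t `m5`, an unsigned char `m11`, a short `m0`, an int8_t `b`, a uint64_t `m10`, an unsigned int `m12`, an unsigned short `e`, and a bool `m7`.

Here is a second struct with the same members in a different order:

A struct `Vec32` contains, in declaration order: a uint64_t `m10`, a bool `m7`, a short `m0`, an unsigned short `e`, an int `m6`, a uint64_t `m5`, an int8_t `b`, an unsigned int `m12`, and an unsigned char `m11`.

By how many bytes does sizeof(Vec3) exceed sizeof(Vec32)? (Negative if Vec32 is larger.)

0..4  m6  (4B, 4-aligned)
4..8  -- padding (4B)
8..16  m5  (8B, 8-aligned)
16..17  m11  (1B, 1-aligned)
17..18  -- padding (1B)
18..20  m0  (2B, 2-aligned)
20..21  b  (1B, 1-aligned)
21..24  -- padding (3B)
24..32  m10  (8B, 8-aligned)
32..36  m12  (4B, 4-aligned)
36..38  e  (2B, 2-aligned)
38..39  m7  (1B, 1-aligned)
39..40  -- tail padding (1B)
sizeof = 40, alignof = 8
— Vec32 —
0..8  m10  (8B, 8-aligned)
8..9  m7  (1B, 1-aligned)
9..10  -- padding (1B)
10..12  m0  (2B, 2-aligned)
12..14  e  (2B, 2-aligned)
14..16  -- padding (2B)
16..20  m6  (4B, 4-aligned)
20..24  -- padding (4B)
24..32  m5  (8B, 8-aligned)
32..33  b  (1B, 1-aligned)
33..36  -- padding (3B)
36..40  m12  (4B, 4-aligned)
40..41  m11  (1B, 1-aligned)
41..48  -- tail padding (7B)
sizeof = 48, alignof = 8
40 − 48 = -8

-8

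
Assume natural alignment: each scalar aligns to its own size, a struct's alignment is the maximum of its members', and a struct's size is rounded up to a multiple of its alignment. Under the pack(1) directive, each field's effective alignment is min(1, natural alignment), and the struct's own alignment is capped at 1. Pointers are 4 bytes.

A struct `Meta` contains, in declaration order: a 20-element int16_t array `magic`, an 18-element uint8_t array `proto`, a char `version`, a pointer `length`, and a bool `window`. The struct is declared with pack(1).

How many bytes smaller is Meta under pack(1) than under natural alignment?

4

natural layout:
  @0: magic [40B, align 2] → 40
  @40: proto [18B, align 1] → 58
  @58: version [1B, align 1] → 59
  +1 pad (align 4)
  @60: length [4B, align 4] → 64
  @64: window [1B, align 1] → 65
  +3 tail pad (align 4)
  size 68, align 4
packed(1) layout:
  @0: magic [40B, align 1] → 40
  @40: proto [18B, align 1] → 58
  @58: version [1B, align 1] → 59
  @59: length [4B, align 1] → 63
  @63: window [1B, align 1] → 64
  size 64, align 1
68 − 64 = 4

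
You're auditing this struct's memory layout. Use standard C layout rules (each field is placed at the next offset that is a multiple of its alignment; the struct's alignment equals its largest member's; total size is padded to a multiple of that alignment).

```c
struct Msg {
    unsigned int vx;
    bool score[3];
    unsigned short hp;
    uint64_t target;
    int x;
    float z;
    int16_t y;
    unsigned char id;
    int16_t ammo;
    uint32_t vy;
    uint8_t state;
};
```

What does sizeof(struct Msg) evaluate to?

@0: vx [4B, align 4] → 4
@4: score [3B, align 1] → 7
+1 pad (align 2)
@8: hp [2B, align 2] → 10
+6 pad (align 8)
@16: target [8B, align 8] → 24
@24: x [4B, align 4] → 28
@28: z [4B, align 4] → 32
@32: y [2B, align 2] → 34
@34: id [1B, align 1] → 35
+1 pad (align 2)
@36: ammo [2B, align 2] → 38
+2 pad (align 4)
@40: vy [4B, align 4] → 44
@44: state [1B, align 1] → 45
+3 tail pad (align 8)
size 48, align 8

48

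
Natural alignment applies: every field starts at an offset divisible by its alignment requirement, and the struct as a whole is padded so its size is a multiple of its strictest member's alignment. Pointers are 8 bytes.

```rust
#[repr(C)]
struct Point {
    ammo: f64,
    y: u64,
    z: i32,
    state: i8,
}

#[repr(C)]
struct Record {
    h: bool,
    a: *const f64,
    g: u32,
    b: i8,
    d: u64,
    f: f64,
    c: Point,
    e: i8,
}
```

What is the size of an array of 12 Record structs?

Point: ammo at 0 (size 8, align 8) → ends 8; y at 8 (size 8, align 8) → ends 16; z at 16 (size 4, align 4) → ends 20; state at 20 (size 1, align 1) → ends 21; tail pad 3 to reach multiple of 8; total 24 bytes, alignment 8
h at 0 (size 1, align 1) → ends 1
pad 7 to align 8 for a
a at 8 (size 8, align 8) → ends 16
g at 16 (size 4, align 4) → ends 20
b at 20 (size 1, align 1) → ends 21
pad 3 to align 8 for d
d at 24 (size 8, align 8) → ends 32
f at 32 (size 8, align 8) → ends 40
c at 40 (size 24, align 8) → ends 64
e at 64 (size 1, align 1) → ends 65
tail pad 7 to reach multiple of 8
total 72 bytes, alignment 8
array of 12: 12 × 72 = 864

864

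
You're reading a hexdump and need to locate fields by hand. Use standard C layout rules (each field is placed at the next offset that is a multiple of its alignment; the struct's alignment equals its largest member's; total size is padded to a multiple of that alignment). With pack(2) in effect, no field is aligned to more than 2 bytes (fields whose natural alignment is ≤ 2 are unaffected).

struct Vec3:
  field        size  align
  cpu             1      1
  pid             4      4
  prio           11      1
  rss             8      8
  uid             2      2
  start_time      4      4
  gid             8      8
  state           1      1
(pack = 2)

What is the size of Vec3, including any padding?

0..1  cpu  (1B, 1-aligned)
1..2  -- padding (1B)
2..6  pid  (4B, 2-aligned)
6..17  prio  (11B, 1-aligned)
17..18  -- padding (1B)
18..26  rss  (8B, 2-aligned)
26..28  uid  (2B, 2-aligned)
28..32  start_time  (4B, 2-aligned)
32..40  gid  (8B, 2-aligned)
40..41  state  (1B, 1-aligned)
41..42  -- tail padding (1B)
sizeof = 42, alignof = 2

42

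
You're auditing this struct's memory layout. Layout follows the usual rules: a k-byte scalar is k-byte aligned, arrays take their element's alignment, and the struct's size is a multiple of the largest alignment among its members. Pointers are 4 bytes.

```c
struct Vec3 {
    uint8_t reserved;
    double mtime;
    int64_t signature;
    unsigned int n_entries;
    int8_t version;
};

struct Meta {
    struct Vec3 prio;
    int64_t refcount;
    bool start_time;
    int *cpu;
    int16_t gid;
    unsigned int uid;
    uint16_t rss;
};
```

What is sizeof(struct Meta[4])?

Vec3: @0: reserved [1B, align 1] → 1; +7 pad (align 8); @8: mtime [8B, align 8] → 16; @16: signature [8B, align 8] → 24; @24: n_entries [4B, align 4] → 28; @28: version [1B, align 1] → 29; +3 tail pad (align 8); size 32, align 8
@0: prio [32B, align 8] → 32
@32: refcount [8B, align 8] → 40
@40: start_time [1B, align 1] → 41
+3 pad (align 4)
@44: cpu [4B, align 4] → 48
@48: gid [2B, align 2] → 50
+2 pad (align 4)
@52: uid [4B, align 4] → 56
@56: rss [2B, align 2] → 58
+6 tail pad (align 8)
size 64, align 8
array of 4: 4 × 64 = 256

256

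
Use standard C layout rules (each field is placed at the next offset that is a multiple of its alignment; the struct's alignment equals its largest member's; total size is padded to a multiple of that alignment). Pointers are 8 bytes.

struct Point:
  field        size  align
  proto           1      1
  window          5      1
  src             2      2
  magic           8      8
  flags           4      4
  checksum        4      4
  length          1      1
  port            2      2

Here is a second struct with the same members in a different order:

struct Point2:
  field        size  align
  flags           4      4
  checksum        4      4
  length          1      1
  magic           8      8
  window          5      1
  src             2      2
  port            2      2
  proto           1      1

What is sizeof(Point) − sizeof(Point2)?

@0: proto [1B, align 1] → 1
@1: window [5B, align 1] → 6
@6: src [2B, align 2] → 8
@8: magic [8B, align 8] → 16
@16: flags [4B, align 4] → 20
@20: checksum [4B, align 4] → 24
@24: length [1B, align 1] → 25
+1 pad (align 2)
@26: port [2B, align 2] → 28
+4 tail pad (align 8)
size 32, align 8
— Point2 —
@0: flags [4B, align 4] → 4
@4: checksum [4B, align 4] → 8
@8: length [1B, align 1] → 9
+7 pad (align 8)
@16: magic [8B, align 8] → 24
@24: window [5B, align 1] → 29
+1 pad (align 2)
@30: src [2B, align 2] → 32
@32: port [2B, align 2] → 34
@34: proto [1B, align 1] → 35
+5 tail pad (align 8)
size 40, align 8
32 − 40 = -8

-8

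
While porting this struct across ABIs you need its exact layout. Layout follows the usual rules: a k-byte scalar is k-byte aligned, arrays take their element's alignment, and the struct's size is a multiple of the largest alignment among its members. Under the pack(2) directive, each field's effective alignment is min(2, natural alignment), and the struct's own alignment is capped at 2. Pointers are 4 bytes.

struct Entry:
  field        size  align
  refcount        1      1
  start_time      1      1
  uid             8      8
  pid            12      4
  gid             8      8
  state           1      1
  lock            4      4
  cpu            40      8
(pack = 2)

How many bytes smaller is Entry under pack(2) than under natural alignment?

12

natural layout:
  @0: refcount [1B, align 1] → 1
  @1: start_time [1B, align 1] → 2
  +6 pad (align 8)
  @8: uid [8B, align 8] → 16
  @16: pid [12B, align 4] → 28
  +4 pad (align 8)
  @32: gid [8B, align 8] → 40
  @40: state [1B, align 1] → 41
  +3 pad (align 4)
  @44: lock [4B, align 4] → 48
  @48: cpu [40B, align 8] → 88
  size 88, align 8
packed(2) layout:
  @0: refcount [1B, align 1] → 1
  @1: start_time [1B, align 1] → 2
  @2: uid [8B, align 2] → 10
  @10: pid [12B, align 2] → 22
  @22: gid [8B, align 2] → 30
  @30: state [1B, align 1] → 31
  +1 pad (align 2)
  @32: lock [4B, align 2] → 36
  @36: cpu [40B, align 2] → 76
  size 76, align 2
88 − 76 = 12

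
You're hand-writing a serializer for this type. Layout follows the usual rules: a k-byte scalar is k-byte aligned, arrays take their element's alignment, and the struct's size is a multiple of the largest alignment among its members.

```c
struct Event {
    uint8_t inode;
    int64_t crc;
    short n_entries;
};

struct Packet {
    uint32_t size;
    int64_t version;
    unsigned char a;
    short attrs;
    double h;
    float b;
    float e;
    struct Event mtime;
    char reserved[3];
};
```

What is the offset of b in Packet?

32

Event: 0..1  inode  (1B, 1-aligned); 1..8  -- padding (7B); 8..16  crc  (8B, 8-aligned); 16..18  n_entries  (2B, 2-aligned); 18..24  -- tail padding (6B); sizeof = 24, alignof = 8
0..4  size  (4B, 4-aligned)
4..8  -- padding (4B)
8..16  version  (8B, 8-aligned)
16..17  a  (1B, 1-aligned)
17..18  -- padding (1B)
18..20  attrs  (2B, 2-aligned)
20..24  -- padding (4B)
24..32  h  (8B, 8-aligned)
32..36  b  (4B, 4-aligned)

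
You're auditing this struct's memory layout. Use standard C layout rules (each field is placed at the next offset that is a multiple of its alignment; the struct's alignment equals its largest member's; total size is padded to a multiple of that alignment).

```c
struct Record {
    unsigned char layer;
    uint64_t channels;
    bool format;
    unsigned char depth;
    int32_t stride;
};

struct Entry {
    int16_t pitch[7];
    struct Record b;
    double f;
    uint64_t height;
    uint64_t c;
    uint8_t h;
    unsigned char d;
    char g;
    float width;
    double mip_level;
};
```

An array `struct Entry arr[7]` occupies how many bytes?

Record: @0: layer [1B, align 1] → 1; +7 pad (align 8); @8: channels [8B, align 8] → 16; @16: format [1B, align 1] → 17; @17: depth [1B, align 1] → 18; +2 pad (align 4); @20: stride [4B, align 4] → 24; size 24, align 8
@0: pitch [14B, align 2] → 14
+2 pad (align 8)
@16: b [24B, align 8] → 40
@40: f [8B, align 8] → 48
@48: height [8B, align 8] → 56
@56: c [8B, align 8] → 64
@64: h [1B, align 1] → 65
@65: d [1B, align 1] → 66
@66: g [1B, align 1] → 67
+1 pad (align 4)
@68: width [4B, align 4] → 72
@72: mip_level [8B, align 8] → 80
size 80, align 8
array of 7: 7 × 80 = 560

560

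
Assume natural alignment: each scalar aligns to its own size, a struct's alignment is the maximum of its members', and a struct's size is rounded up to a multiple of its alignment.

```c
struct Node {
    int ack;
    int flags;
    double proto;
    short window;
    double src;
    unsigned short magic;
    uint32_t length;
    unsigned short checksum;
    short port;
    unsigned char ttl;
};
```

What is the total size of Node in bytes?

@0: ack [4B, align 4] → 4
@4: flags [4B, align 4] → 8
@8: proto [8B, align 8] → 16
@16: window [2B, align 2] → 18
+6 pad (align 8)
@24: src [8B, align 8] → 32
@32: magic [2B, align 2] → 34
+2 pad (align 4)
@36: length [4B, align 4] → 40
@40: checksum [2B, align 2] → 42
@42: port [2B, align 2] → 44
@44: ttl [1B, align 1] → 45
+3 tail pad (align 8)
size 48, align 8

48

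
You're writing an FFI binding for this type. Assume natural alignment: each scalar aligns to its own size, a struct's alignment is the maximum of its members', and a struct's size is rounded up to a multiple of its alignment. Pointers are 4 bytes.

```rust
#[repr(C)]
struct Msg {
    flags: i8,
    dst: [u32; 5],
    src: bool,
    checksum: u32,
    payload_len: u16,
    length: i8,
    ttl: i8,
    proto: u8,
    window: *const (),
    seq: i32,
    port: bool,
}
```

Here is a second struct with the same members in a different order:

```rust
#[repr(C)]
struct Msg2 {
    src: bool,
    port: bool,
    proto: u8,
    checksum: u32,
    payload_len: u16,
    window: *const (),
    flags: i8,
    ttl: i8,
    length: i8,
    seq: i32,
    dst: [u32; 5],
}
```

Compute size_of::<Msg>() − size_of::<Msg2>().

8

flags at 0 (size 1, align 1) → ends 1
pad 3 to align 4 for dst
dst at 4 (size 20, align 4) → ends 24
src at 24 (size 1, align 1) → ends 25
pad 3 to align 4 for checksum
checksum at 28 (size 4, align 4) → ends 32
payload_len at 32 (size 2, align 2) → ends 34
length at 34 (size 1, align 1) → ends 35
ttl at 35 (size 1, align 1) → ends 36
proto at 36 (size 1, align 1) → ends 37
pad 3 to align 4 for window
window at 40 (size 4, align 4) → ends 44
seq at 44 (size 4, align 4) → ends 48
port at 48 (size 1, align 1) → ends 49
tail pad 3 to reach multiple of 4
total 52 bytes, alignment 4
— Msg2 —
src at 0 (size 1, align 1) → ends 1
port at 1 (size 1, align 1) → ends 2
proto at 2 (size 1, align 1) → ends 3
pad 1 to align 4 for checksum
checksum at 4 (size 4, align 4) → ends 8
payload_len at 8 (size 2, align 2) → ends 10
pad 2 to align 4 for window
window at 12 (size 4, align 4) → ends 16
flags at 16 (size 1, align 1) → ends 17
ttl at 17 (size 1, align 1) → ends 18
length at 18 (size 1, align 1) → ends 19
pad 1 to align 4 for seq
seq at 20 (size 4, align 4) → ends 24
dst at 24 (size 20, align 4) → ends 44
total 44 bytes, alignment 4
52 − 44 = 8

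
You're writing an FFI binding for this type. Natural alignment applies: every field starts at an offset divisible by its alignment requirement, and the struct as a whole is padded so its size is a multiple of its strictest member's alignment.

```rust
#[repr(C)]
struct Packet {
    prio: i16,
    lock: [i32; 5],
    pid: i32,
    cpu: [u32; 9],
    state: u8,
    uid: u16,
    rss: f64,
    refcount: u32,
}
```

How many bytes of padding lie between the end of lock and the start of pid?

0

@0: prio [2B, align 2] → 2
+2 pad (align 4)
@4: lock [20B, align 4] → 24
@24: pid [4B, align 4] → 28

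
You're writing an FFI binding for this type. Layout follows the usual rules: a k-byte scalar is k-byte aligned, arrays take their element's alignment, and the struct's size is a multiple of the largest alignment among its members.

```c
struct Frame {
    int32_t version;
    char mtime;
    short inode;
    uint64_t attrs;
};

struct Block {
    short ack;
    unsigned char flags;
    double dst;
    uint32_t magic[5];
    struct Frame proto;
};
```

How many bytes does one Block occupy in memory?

Frame: version at 0 (size 4, align 4) → ends 4; mtime at 4 (size 1, align 1) → ends 5; pad 1 to align 2 for inode; inode at 6 (size 2, align 2) → ends 8; attrs at 8 (size 8, align 8) → ends 16; total 16 bytes, alignment 8
ack at 0 (size 2, align 2) → ends 2
flags at 2 (size 1, align 1) → ends 3
pad 5 to align 8 for dst
dst at 8 (size 8, align 8) → ends 16
magic at 16 (size 20, align 4) → ends 36
pad 4 to align 8 for proto
proto at 40 (size 16, align 8) → ends 56
total 56 bytes, alignment 8

56 bytes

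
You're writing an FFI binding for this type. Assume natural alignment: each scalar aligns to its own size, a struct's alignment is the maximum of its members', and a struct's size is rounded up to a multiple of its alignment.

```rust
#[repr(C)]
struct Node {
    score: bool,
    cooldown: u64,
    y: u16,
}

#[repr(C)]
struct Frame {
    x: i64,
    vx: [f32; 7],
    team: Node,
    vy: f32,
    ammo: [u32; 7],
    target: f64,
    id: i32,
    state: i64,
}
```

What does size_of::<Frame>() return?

Node: @0: score [1B, align 1] → 1; +7 pad (align 8); @8: cooldown [8B, align 8] → 16; @16: y [2B, align 2] → 18; +6 tail pad (align 8); size 24, align 8
@0: x [8B, align 8] → 8
@8: vx [28B, align 4] → 36
+4 pad (align 8)
@40: team [24B, align 8] → 64
@64: vy [4B, align 4] → 68
@68: ammo [28B, align 4] → 96
@96: target [8B, align 8] → 104
@104: id [4B, align 4] → 108
+4 pad (align 8)
@112: state [8B, align 8] → 120
size 120, align 8

120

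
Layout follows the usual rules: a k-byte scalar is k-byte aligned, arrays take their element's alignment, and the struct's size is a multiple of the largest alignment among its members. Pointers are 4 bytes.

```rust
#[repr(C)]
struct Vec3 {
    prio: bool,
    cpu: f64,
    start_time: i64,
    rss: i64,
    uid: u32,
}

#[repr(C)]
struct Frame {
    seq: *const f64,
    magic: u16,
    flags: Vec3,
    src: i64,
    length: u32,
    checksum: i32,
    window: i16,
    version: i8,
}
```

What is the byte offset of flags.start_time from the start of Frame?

24

Vec3: @0: prio [1B, align 1] → 1; +7 pad (align 8); @8: cpu [8B, align 8] → 16; @16: start_time [8B, align 8] → 24; @24: rss [8B, align 8] → 32; @32: uid [4B, align 4] → 36; +4 tail pad (align 8); size 40, align 8
@0: seq [4B, align 4] → 4
@4: magic [2B, align 2] → 6
+2 pad (align 8)
@8: flags [40B, align 8] → 48
within Vec3: start_time at 16
8 + 16 = 24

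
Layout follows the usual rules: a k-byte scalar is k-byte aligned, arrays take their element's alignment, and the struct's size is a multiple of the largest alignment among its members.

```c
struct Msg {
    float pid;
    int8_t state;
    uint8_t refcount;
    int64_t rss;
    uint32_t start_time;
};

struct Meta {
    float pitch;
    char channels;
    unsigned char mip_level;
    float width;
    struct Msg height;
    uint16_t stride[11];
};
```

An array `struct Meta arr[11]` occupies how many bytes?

Msg: pid at 0 (size 4, align 4) → ends 4; state at 4 (size 1, align 1) → ends 5; refcount at 5 (size 1, align 1) → ends 6; pad 2 to align 8 for rss; rss at 8 (size 8, align 8) → ends 16; start_time at 16 (size 4, align 4) → ends 20; tail pad 4 to reach multiple of 8; total 24 bytes, alignment 8
pitch at 0 (size 4, align 4) → ends 4
channels at 4 (size 1, align 1) → ends 5
mip_level at 5 (size 1, align 1) → ends 6
pad 2 to align 4 for width
width at 8 (size 4, align 4) → ends 12
pad 4 to align 8 for height
height at 16 (size 24, align 8) → ends 40
stride at 40 (size 22, align 2) → ends 62
tail pad 2 to reach multiple of 8
total 64 bytes, alignment 8
array of 11: 11 × 64 = 704

704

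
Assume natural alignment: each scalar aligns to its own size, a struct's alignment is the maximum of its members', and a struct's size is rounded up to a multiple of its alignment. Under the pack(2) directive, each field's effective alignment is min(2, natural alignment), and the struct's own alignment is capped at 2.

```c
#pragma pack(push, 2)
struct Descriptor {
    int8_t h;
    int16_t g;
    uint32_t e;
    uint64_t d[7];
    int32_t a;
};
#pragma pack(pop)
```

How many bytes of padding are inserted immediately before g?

1

@0: h [1B, align 1] → 1
+1 pad (align 2)
@2: g [2B, align 2] → 4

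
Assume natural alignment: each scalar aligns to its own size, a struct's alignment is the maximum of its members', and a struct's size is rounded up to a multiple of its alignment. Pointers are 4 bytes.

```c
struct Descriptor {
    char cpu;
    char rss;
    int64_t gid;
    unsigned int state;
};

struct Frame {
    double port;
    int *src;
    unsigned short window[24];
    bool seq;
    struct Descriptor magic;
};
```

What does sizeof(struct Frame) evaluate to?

88 bytes

Descriptor: @0: cpu [1B, align 1] → 1; @1: rss [1B, align 1] → 2; +6 pad (align 8); @8: gid [8B, align 8] → 16; @16: state [4B, align 4] → 20; +4 tail pad (align 8); size 24, align 8
@0: port [8B, align 8] → 8
@8: src [4B, align 4] → 12
@12: window [48B, align 2] → 60
@60: seq [1B, align 1] → 61
+3 pad (align 8)
@64: magic [24B, align 8] → 88
size 88, align 8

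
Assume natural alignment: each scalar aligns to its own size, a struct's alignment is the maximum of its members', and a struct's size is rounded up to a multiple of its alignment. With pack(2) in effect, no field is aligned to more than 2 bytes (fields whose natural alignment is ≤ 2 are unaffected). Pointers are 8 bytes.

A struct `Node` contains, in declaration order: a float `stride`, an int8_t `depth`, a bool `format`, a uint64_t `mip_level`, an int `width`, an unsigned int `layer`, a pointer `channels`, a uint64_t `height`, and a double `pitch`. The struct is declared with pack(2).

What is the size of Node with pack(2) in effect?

46

stride at 0 (size 4, align 2) → ends 4
depth at 4 (size 1, align 1) → ends 5
format at 5 (size 1, align 1) → ends 6
mip_level at 6 (size 8, align 2) → ends 14
width at 14 (size 4, align 2) → ends 18
layer at 18 (size 4, align 2) → ends 22
channels at 22 (size 8, align 2) → ends 30
height at 30 (size 8, align 2) → ends 38
pitch at 38 (size 8, align 2) → ends 46
total 46 bytes, alignment 2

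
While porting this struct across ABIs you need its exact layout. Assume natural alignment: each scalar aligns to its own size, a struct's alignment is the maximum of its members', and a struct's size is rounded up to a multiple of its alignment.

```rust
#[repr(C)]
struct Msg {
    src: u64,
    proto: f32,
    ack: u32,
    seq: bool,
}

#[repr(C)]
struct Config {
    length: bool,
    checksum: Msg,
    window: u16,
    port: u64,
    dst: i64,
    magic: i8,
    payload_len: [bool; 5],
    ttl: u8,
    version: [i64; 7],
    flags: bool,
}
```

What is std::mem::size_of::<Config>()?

128 bytes

Msg: @0: src [8B, align 8] → 8; @8: proto [4B, align 4] → 12; @12: ack [4B, align 4] → 16; @16: seq [1B, align 1] → 17; +7 tail pad (align 8); size 24, align 8
@0: length [1B, align 1] → 1
+7 pad (align 8)
@8: checksum [24B, align 8] → 32
@32: window [2B, align 2] → 34
+6 pad (align 8)
@40: port [8B, align 8] → 48
@48: dst [8B, align 8] → 56
@56: magic [1B, align 1] → 57
@57: payload_len [5B, align 1] → 62
@62: ttl [1B, align 1] → 63
+1 pad (align 8)
@64: version [56B, align 8] → 120
@120: flags [1B, align 1] → 121
+7 tail pad (align 8)
size 128, align 8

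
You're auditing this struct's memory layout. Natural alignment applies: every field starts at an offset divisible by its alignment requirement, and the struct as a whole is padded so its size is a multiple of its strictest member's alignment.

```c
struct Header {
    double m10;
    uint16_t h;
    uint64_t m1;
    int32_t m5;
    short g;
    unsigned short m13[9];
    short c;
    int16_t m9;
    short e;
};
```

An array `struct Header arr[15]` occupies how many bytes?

0..8  m10  (8B, 8-aligned)
8..10  h  (2B, 2-aligned)
10..16  -- padding (6B)
16..24  m1  (8B, 8-aligned)
24..28  m5  (4B, 4-aligned)
28..30  g  (2B, 2-aligned)
30..48  m13  (18B, 2-aligned)
48..50  c  (2B, 2-aligned)
50..52  m9  (2B, 2-aligned)
52..54  e  (2B, 2-aligned)
54..56  -- tail padding (2B)
sizeof = 56, alignof = 8
array of 15: 15 × 56 = 840

840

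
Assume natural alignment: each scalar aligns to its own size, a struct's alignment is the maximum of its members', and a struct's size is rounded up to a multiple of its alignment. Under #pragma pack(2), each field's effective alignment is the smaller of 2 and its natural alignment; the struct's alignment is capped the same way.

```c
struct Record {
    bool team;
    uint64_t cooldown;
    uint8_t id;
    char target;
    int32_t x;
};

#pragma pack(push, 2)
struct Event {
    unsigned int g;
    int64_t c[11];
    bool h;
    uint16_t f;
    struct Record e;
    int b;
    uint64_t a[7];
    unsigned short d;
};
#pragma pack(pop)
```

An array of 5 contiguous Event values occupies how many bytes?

Record: team at 0 (size 1, align 1) → ends 1; pad 7 to align 8 for cooldown; cooldown at 8 (size 8, align 8) → ends 16; id at 16 (size 1, align 1) → ends 17; target at 17 (size 1, align 1) → ends 18; pad 2 to align 4 for x; x at 20 (size 4, align 4) → ends 24; total 24 bytes, alignment 8
g at 0 (size 4, align 2) → ends 4
c at 4 (size 88, align 2) → ends 92
h at 92 (size 1, align 1) → ends 93
pad 1 to align 2 for f
f at 94 (size 2, align 2) → ends 96
e at 96 (size 24, align 2) → ends 120
b at 120 (size 4, align 2) → ends 124
a at 124 (size 56, align 2) → ends 180
d at 180 (size 2, align 2) → ends 182
total 182 bytes, alignment 2
array of 5: 5 × 182 = 910

910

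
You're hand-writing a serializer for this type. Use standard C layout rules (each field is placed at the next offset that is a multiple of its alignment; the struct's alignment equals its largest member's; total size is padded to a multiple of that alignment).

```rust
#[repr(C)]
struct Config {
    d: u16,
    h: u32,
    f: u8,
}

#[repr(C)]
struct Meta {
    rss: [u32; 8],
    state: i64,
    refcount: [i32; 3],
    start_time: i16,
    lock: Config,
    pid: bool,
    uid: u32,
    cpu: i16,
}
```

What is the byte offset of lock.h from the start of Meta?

60

Config: d at 0 (size 2, align 2) → ends 2; pad 2 to align 4 for h; h at 4 (size 4, align 4) → ends 8; f at 8 (size 1, align 1) → ends 9; tail pad 3 to reach multiple of 4; total 12 bytes, alignment 4
rss at 0 (size 32, align 4) → ends 32
state at 32 (size 8, align 8) → ends 40
refcount at 40 (size 12, align 4) → ends 52
start_time at 52 (size 2, align 2) → ends 54
pad 2 to align 4 for lock
lock at 56 (size 12, align 4) → ends 68
within Config: h at 4
56 + 4 = 60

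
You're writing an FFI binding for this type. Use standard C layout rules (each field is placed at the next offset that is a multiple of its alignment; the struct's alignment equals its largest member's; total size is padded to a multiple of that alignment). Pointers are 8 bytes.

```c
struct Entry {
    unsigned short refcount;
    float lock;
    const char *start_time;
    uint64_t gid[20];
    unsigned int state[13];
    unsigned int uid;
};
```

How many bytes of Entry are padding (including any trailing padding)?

2

refcount at 0 (size 2, align 2) → ends 2
pad 2 to align 4 for lock
lock at 4 (size 4, align 4) → ends 8
start_time at 8 (size 8, align 8) → ends 16
gid at 16 (size 160, align 8) → ends 176
state at 176 (size 52, align 4) → ends 228
uid at 228 (size 4, align 4) → ends 232
total 232 bytes, alignment 8
data bytes 230, size 232 → padding 2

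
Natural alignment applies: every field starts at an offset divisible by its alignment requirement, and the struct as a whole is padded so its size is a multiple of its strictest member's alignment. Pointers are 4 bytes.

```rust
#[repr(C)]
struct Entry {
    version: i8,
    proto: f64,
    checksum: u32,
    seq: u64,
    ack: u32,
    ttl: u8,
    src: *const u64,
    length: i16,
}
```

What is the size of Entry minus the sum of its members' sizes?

16

0..1  version  (1B, 1-aligned)
1..8  -- padding (7B)
8..16  proto  (8B, 8-aligned)
16..20  checksum  (4B, 4-aligned)
20..24  -- padding (4B)
24..32  seq  (8B, 8-aligned)
32..36  ack  (4B, 4-aligned)
36..37  ttl  (1B, 1-aligned)
37..40  -- padding (3B)
40..44  src  (4B, 4-aligned)
44..46  length  (2B, 2-aligned)
46..48  -- tail padding (2B)
sizeof = 48, alignof = 8
data bytes 32, size 48 → padding 16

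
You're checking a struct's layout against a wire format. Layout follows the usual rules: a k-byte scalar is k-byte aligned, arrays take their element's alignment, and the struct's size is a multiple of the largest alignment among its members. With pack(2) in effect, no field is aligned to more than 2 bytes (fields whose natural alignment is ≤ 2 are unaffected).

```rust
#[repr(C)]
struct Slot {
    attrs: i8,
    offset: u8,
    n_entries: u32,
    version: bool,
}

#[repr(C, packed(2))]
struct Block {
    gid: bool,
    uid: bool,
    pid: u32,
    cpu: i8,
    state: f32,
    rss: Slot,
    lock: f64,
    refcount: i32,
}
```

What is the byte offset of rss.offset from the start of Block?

13

Slot: attrs at 0 (size 1, align 1) → ends 1; offset at 1 (size 1, align 1) → ends 2; pad 2 to align 4 for n_entries; n_entries at 4 (size 4, align 4) → ends 8; version at 8 (size 1, align 1) → ends 9; tail pad 3 to reach multiple of 4; total 12 bytes, alignment 4
gid at 0 (size 1, align 1) → ends 1
uid at 1 (size 1, align 1) → ends 2
pid at 2 (size 4, align 2) → ends 6
cpu at 6 (size 1, align 1) → ends 7
pad 1 to align 2 for state
state at 8 (size 4, align 2) → ends 12
rss at 12 (size 12, align 2) → ends 24
within Slot: offset at 1
12 + 1 = 13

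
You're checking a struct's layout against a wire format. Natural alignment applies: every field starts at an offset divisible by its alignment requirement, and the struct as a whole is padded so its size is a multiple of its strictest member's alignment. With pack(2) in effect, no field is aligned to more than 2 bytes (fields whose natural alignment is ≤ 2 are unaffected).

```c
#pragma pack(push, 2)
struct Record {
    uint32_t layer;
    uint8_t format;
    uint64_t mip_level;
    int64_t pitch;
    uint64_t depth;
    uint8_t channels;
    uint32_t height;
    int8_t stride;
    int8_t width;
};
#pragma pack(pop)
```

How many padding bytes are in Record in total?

layer at 0 (size 4, align 2) → ends 4
format at 4 (size 1, align 1) → ends 5
pad 1 to align 2 for mip_level
mip_level at 6 (size 8, align 2) → ends 14
pitch at 14 (size 8, align 2) → ends 22
depth at 22 (size 8, align 2) → ends 30
channels at 30 (size 1, align 1) → ends 31
pad 1 to align 2 for height
height at 32 (size 4, align 2) → ends 36
stride at 36 (size 1, align 1) → ends 37
width at 37 (size 1, align 1) → ends 38
total 38 bytes, alignment 2
data bytes 36, size 38 → padding 2

2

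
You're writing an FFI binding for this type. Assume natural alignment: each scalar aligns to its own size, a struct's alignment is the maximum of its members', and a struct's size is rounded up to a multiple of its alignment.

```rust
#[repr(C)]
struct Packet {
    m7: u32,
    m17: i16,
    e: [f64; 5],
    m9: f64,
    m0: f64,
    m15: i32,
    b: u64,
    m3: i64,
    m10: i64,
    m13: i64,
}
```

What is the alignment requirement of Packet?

8

member alignments: m7=4, m17=2, e=8, m9=8, m0=8, m15=4, b=8, m3=8, m10=8, m13=8
max = 8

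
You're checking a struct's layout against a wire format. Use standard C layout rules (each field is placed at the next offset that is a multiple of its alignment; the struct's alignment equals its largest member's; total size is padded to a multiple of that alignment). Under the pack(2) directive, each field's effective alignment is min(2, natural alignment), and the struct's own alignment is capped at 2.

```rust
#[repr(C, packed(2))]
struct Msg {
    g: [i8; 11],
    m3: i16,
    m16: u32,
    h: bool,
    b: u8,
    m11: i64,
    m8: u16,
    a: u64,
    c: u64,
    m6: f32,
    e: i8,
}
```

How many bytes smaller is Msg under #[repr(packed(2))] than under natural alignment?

natural layout:
  g at 0 (size 11, align 1) → ends 11
  pad 1 to align 2 for m3
  m3 at 12 (size 2, align 2) → ends 14
  pad 2 to align 4 for m16
  m16 at 16 (size 4, align 4) → ends 20
  h at 20 (size 1, align 1) → ends 21
  b at 21 (size 1, align 1) → ends 22
  pad 2 to align 8 for m11
  m11 at 24 (size 8, align 8) → ends 32
  m8 at 32 (size 2, align 2) → ends 34
  pad 6 to align 8 for a
  a at 40 (size 8, align 8) → ends 48
  c at 48 (size 8, align 8) → ends 56
  m6 at 56 (size 4, align 4) → ends 60
  e at 60 (size 1, align 1) → ends 61
  tail pad 3 to reach multiple of 8
  total 64 bytes, alignment 8
packed(2) layout:
  g at 0 (size 11, align 1) → ends 11
  pad 1 to align 2 for m3
  m3 at 12 (size 2, align 2) → ends 14
  m16 at 14 (size 4, align 2) → ends 18
  h at 18 (size 1, align 1) → ends 19
  b at 19 (size 1, align 1) → ends 20
  m11 at 20 (size 8, align 2) → ends 28
  m8 at 28 (size 2, align 2) → ends 30
  a at 30 (size 8, align 2) → ends 38
  c at 38 (size 8, align 2) → ends 46
  m6 at 46 (size 4, align 2) → ends 50
  e at 50 (size 1, align 1) → ends 51
  tail pad 1 to reach multiple of 2
  total 52 bytes, alignment 2
64 − 52 = 12

12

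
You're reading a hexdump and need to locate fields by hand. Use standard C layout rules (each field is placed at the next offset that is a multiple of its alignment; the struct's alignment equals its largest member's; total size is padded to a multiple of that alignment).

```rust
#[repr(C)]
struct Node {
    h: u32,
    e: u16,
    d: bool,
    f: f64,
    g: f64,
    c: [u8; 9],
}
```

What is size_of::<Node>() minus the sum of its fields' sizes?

8

h at 0 (size 4, align 4) → ends 4
e at 4 (size 2, align 2) → ends 6
d at 6 (size 1, align 1) → ends 7
pad 1 to align 8 for f
f at 8 (size 8, align 8) → ends 16
g at 16 (size 8, align 8) → ends 24
c at 24 (size 9, align 1) → ends 33
tail pad 7 to reach multiple of 8
total 40 bytes, alignment 8
data bytes 32, size 40 → padding 8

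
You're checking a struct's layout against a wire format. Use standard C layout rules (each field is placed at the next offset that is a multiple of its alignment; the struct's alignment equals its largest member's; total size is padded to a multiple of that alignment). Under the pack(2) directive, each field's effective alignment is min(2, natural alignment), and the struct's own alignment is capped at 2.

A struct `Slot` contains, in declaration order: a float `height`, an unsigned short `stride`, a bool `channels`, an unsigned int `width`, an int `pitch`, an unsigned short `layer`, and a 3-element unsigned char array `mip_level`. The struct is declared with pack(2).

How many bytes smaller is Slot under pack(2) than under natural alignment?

natural layout:
  height at 0 (size 4, align 4) → ends 4
  stride at 4 (size 2, align 2) → ends 6
  channels at 6 (size 1, align 1) → ends 7
  pad 1 to align 4 for width
  width at 8 (size 4, align 4) → ends 12
  pitch at 12 (size 4, align 4) → ends 16
  layer at 16 (size 2, align 2) → ends 18
  mip_level at 18 (size 3, align 1) → ends 21
  tail pad 3 to reach multiple of 4
  total 24 bytes, alignment 4
packed(2) layout:
  height at 0 (size 4, align 2) → ends 4
  stride at 4 (size 2, align 2) → ends 6
  channels at 6 (size 1, align 1) → ends 7
  pad 1 to align 2 for width
  width at 8 (size 4, align 2) → ends 12
  pitch at 12 (size 4, align 2) → ends 16
  layer at 16 (size 2, align 2) → ends 18
  mip_level at 18 (size 3, align 1) → ends 21
  tail pad 1 to reach multiple of 2
  total 22 bytes, alignment 2
24 − 22 = 2

2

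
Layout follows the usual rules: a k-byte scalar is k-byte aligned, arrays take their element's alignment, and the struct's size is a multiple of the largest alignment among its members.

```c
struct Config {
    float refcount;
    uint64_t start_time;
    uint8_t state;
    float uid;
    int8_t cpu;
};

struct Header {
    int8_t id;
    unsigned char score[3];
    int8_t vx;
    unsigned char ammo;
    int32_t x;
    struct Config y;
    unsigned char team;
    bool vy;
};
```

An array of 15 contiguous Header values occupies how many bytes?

840

Config: @0: refcount [4B, align 4] → 4; +4 pad (align 8); @8: start_time [8B, align 8] → 16; @16: state [1B, align 1] → 17; +3 pad (align 4); @20: uid [4B, align 4] → 24; @24: cpu [1B, align 1] → 25; +7 tail pad (align 8); size 32, align 8
@0: id [1B, align 1] → 1
@1: score [3B, align 1] → 4
@4: vx [1B, align 1] → 5
@5: ammo [1B, align 1] → 6
+2 pad (align 4)
@8: x [4B, align 4] → 12
+4 pad (align 8)
@16: y [32B, align 8] → 48
@48: team [1B, align 1] → 49
@49: vy [1B, align 1] → 50
+6 tail pad (align 8)
size 56, align 8
array of 15: 15 × 56 = 840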